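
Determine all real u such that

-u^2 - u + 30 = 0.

Factor: -1(u - 5)(u + 6) = 0.
So u = 5 or u = -6.

u = -6 or u = 5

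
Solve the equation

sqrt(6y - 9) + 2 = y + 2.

y = 3

Isolate the radical: sqrt(6y - 9) = y.
Square both sides: 6y - 9 = (y)^2.
Expand and rearrange: y^2 - 6y + 9 = 0.
This gives the repeated root y = 3.
Check in the original equation:
  y = 3: sqrt(9) = 3, while y = 3 — valid.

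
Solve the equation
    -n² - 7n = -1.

Rearrange to standard form: -n² - 7n + 1 = 0.
Discriminant: (-7)² − 4·(-1)·1 = 53.
Quadratic formula: n = (7 ± √53) / (-2).
So n = -√(53)/2 - 7/2 ≈ -7.1401 or n = -7/2 + √(53)/2 ≈ 0.1401.

n = -7.1401 or n = 0.1401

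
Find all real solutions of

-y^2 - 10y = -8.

y = -10.7446 or y = 0.7446

Rearrange to standard form: -y^2 - 10y + 8 = 0.
Discriminant: (-10)^2 - 4*(-1)*8 = 132.
Quadratic formula: y = (10 +/- sqrt(132)) / (-2).
So y = -sqrt(33) - 5 ~= -10.7446 or y = -5 + sqrt(33) ~= 0.7446.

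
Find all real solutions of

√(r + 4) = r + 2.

r = 0

Square both sides: r + 4 = (r + 2)².
Expand and rearrange: r² + 3r = 0.
Solving gives r = 0 or r = -3.
Check each candidate in the original equation:
  r = 0: √(4) = 2, while r + 2 = 2 — valid.
  r = -3: √(1) = 1, while r + 2 = -1 — extraneous.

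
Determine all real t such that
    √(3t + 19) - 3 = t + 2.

Isolate the radical: √(3t + 19) = t + 5.
Square both sides: 3t + 19 = (t + 5)².
Expand and rearrange: t² + 7t + 6 = 0.
Solving gives t = -1 or t = -6.
Check each candidate in the original equation:
  t = -1: √(16) = 4, while t + 5 = 4 — valid.
  t = -6: √(1) = 1, while t + 5 = -1 — extraneous.

t = -1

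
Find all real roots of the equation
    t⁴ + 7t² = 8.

Let u = t². The equation becomes u² + 7u - 8 = 0.
Factor: (u - 1)(u + 8) = 0, so u = 1 or u = -8.
t² = 1 gives t = ±1.
t² = -8 < 0 has no real solution.

t = -1 or t = 1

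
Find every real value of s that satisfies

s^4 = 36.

s = -2.4495 or s = 2.4495

Let u = s^2. The equation becomes u^2 - 36 = 0.
Factor: (u - 6)(u + 6) = 0, so u = 6 or u = -6.
s^2 = 6 gives s = +/-sqrt(6) ~= +/-2.4495.
s^2 = -6 < 0 has no real solution.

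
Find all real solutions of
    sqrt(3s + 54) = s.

s = 9

Square both sides: 3s + 54 = (s)^2.
Expand and rearrange: s^2 - 3s - 54 = 0.
Solving gives s = 9 or s = -6.
Check each candidate in the original equation:
  s = 9: sqrt(81) = 9, while s = 9 — valid.
  s = -6: sqrt(36) = 6, while s = -6 — extraneous.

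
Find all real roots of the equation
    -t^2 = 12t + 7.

t = -11.3852 or t = -0.6148

Rearrange to standard form: -t^2 - 12t - 7 = 0.
Discriminant: (-12)^2 - 4*(-1)*(-7) = 116.
Quadratic formula: t = (12 +/- sqrt(116)) / (-2).
So t = -6 - sqrt(29) ~= -11.3852 or t = -6 + sqrt(29) ~= -0.6148.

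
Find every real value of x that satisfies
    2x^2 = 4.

Rearrange to standard form: 2x^2 - 4 = 0.
Discriminant: (0)^2 - 4*2*(-4) = 32.
Quadratic formula: x = (0 +/- sqrt(32)) / 4.
So x = sqrt(2) ~= 1.4142 or x = -sqrt(2) ~= -1.4142.

x = -1.4142 or x = 1.4142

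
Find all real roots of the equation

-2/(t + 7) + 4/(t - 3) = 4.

Multiply both sides by (t + 7)(t - 3):
-2(t - 3) + 4(t + 7) = 4(t + 7)(t - 3).
Expand and collect terms: 4t^2 + 14t - 118 = 0.
By the quadratic formula, t = (-14 +/- sqrt(2084)) / 8, so t ~= 3.9564 or t ~= -7.4564.
Neither value makes a denominator zero (t != -7, t != 3), so both are valid.

t = -7.4564 or t = 3.9564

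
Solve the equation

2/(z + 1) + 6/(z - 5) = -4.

Multiply both sides by (z + 1)(z - 5):
2(z - 5) + 6(z + 1) = -4(z + 1)(z - 5).
Expand and collect terms: -4z^2 + 8z + 24 = 0.
By the quadratic formula, z = (-8 +/- sqrt(448)) / -8, so z ~= -1.6458 or z ~= 3.6458.
Neither value makes a denominator zero (z != -1, z != 5), so both are valid.

z = -1.6458 or z = 3.6458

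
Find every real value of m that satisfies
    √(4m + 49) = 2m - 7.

Square both sides: 4m + 49 = (2m - 7)².
Expand and rearrange: 4m² - 32m = 0.
Solving gives m = 8 or m = 0.
Check each candidate in the original equation:
  m = 8: √(81) = 9, while 2m - 7 = 9 — valid.
  m = 0: √(49) = 7, while 2m - 7 = -7 — extraneous.

m = 8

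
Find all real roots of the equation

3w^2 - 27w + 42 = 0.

Factor: 3(w - 2)(w - 7) = 0.
So w = 2 or w = 7.

w = 2 or w = 7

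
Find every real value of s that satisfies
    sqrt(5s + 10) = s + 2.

s = -2 or s = 3

Square both sides: 5s + 10 = (s + 2)^2.
Expand and rearrange: s^2 - s - 6 = 0.
Solving gives s = 3 or s = -2.
Check each candidate in the original equation:
  s = 3: sqrt(25) = 5, while s + 2 = 5 — valid.
  s = -2: sqrt(0) = 0, while s + 2 = 0 — valid.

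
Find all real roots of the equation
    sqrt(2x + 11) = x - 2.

x = 7

Square both sides: 2x + 11 = (x - 2)^2.
Expand and rearrange: x^2 - 6x - 7 = 0.
Solving gives x = 7 or x = -1.
Check each candidate in the original equation:
  x = 7: sqrt(25) = 5, while x - 2 = 5 — valid.
  x = -1: sqrt(9) = 3, while x - 2 = -3 — extraneous.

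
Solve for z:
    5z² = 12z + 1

Rearrange to standard form: 5z² - 12z - 1 = 0.
Discriminant: (-12)² − 4·5·(-1) = 164.
Quadratic formula: z = (12 ± √164) / 10.
So z = 6/5 + √(41)/5 ≈ 2.4806 or z = 6/5 - √(41)/5 ≈ -0.0806.

z = -0.0806 or z = 2.4806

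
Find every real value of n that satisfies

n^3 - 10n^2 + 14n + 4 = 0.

n = -0.2426 or n = 2 or n = 8.2426

Possible rational roots are divisors of 4. Testing n = 2 gives 0, so (n - 2) is a factor.
Divide: n^3 - 10n^2 + 14n + 4 = (n - 2)(n^2 - 8n - 2).
Apply the quadratic formula to n^2 - 8n - 2 = 0: n = (8 +/- sqrt(72))/2, i.e. n ~= 8.2426 or n ~= -0.2426.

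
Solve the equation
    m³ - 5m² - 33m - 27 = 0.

Possible rational roots are divisors of -27. Testing m = -3 gives 0, so (m + 3) is a factor.
Divide: m³ - 5m² - 33m - 27 = (m + 3)(m² - 8m - 9).
Factor the quadratic: m = 9 or m = -1.

m = -3 or m = -1 or m = 9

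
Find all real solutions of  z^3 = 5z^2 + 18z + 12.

Rearrange: z^3 - 5z^2 - 18z - 12 = 0.
Possible rational roots are divisors of -12. Testing z = -1 gives 0, so (z + 1) is a factor.
Divide: z^3 - 5z^2 - 18z - 12 = (z + 1)(z^2 - 6z - 12).
Apply the quadratic formula to z^2 - 6z - 12 = 0: z = (6 +/- sqrt(84))/2, i.e. z ~= 7.5826 or z ~= -1.5826.

z = -1.5826 or z = -1 or z = 7.5826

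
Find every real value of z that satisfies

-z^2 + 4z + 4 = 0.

Discriminant: (4)^2 - 4*(-1)*4 = 32.
Quadratic formula: z = (-4 +/- sqrt(32)) / (-2).
So z = 2 - 2*sqrt(2) ~= -0.8284 or z = 2 + 2*sqrt(2) ~= 4.8284.

z = -0.8284 or z = 4.8284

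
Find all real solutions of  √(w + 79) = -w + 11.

Square both sides: w + 79 = (-w + 11)².
Expand and rearrange: w² - 23w + 42 = 0.
Solving gives w = 21 or w = 2.
Check each candidate in the original equation:
  w = 21: √(100) = 10, while -w + 11 = -10 — extraneous.
  w = 2: √(81) = 9, while -w + 11 = 9 — valid.

w = 2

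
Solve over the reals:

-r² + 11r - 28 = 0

r = 4 or r = 7

Factor: -1(r - 4)(r - 7) = 0.
So r = 4 or r = 7.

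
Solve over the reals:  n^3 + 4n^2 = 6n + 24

n = -4 or n = -2.4495 or n = 2.4495

Rearrange: n^3 + 4n^2 - 6n - 24 = 0.
Possible rational roots are divisors of -24. Testing n = -4 gives 0, so (n + 4) is a factor.
Divide: n^3 + 4n^2 - 6n - 24 = (n + 4)(n^2 - 6).
Apply the quadratic formula to n^2 - 6 = 0: n = (0 +/- sqrt(24))/2, i.e. n ~= 2.4495 or n ~= -2.4495.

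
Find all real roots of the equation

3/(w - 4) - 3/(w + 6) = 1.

w = -8.4162 or w = 6.4162

Multiply both sides by (w - 4)(w + 6):
3(w + 6) - 3(w - 4) = (w - 4)(w + 6).
Expand and collect terms: w^2 + 2w - 54 = 0.
By the quadratic formula, w = (-2 +/- sqrt(220)) / 2, so w ~= 6.4162 or w ~= -8.4162.
Neither value makes a denominator zero (w != 4, w != -6), so both are valid.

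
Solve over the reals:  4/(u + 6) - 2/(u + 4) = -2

u = -7.5616 or u = -3.4384

Multiply both sides by (u + 6)(u + 4):
4(u + 4) - 2(u + 6) = -2(u + 6)(u + 4).
Expand and collect terms: -2u² - 22u - 52 = 0.
By the quadratic formula, u = (22 ± √68) / -4, so u ≈ -7.5616 or u ≈ -3.4384.
Neither value makes a denominator zero (u ≠ -6, u ≠ -4), so both are valid.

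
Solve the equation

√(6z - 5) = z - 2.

z = 9

Square both sides: 6z - 5 = (z - 2)².
Expand and rearrange: z² - 10z + 9 = 0.
Solving gives z = 9 or z = 1.
Check each candidate in the original equation:
  z = 9: √(49) = 7, while z - 2 = 7 — valid.
  z = 1: √(1) = 1, while z - 2 = -1 — extraneous.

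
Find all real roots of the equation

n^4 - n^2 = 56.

Let u = n^2. The equation becomes u^2 - u - 56 = 0.
Factor: (u - 8)(u + 7) = 0, so u = 8 or u = -7.
n^2 = 8 gives n = +/-2*sqrt(2) ~= +/-2.8284.
n^2 = -7 < 0 has no real solution.

n = -2.8284 or n = 2.8284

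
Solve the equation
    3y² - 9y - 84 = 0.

y = -4 or y = 7

Factor: 3(y + 4)(y - 7) = 0.
So y = -4 or y = 7.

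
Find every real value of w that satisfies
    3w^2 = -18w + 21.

Bring every term to one side: 3w^2 + 18w - 21 = 0.
Factor: 3(w + 7)(w - 1) = 0.
So w = -7 or w = 1.

w = -7 or w = 1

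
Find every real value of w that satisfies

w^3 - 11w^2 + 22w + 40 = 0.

w = -1.1231 or w = 5 or w = 7.1231

Possible rational roots are divisors of 40. Testing w = 5 gives 0, so (w - 5) is a factor.
Divide: w^3 - 11w^2 + 22w + 40 = (w - 5)(w^2 - 6w - 8).
Apply the quadratic formula to w^2 - 6w - 8 = 0: w = (6 +/- sqrt(68))/2, i.e. w ~= 7.1231 or w ~= -1.1231.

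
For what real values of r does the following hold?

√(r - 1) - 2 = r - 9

Isolate the radical: √(r - 1) = r - 7.
Square both sides: r - 1 = (r - 7)².
Expand and rearrange: r² - 15r + 50 = 0.
Solving gives r = 10 or r = 5.
Check each candidate in the original equation:
  r = 10: √(9) = 3, while r - 7 = 3 — valid.
  r = 5: √(4) = 2, while r - 7 = -2 — extraneous.

r = 10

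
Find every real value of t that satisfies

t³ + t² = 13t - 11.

Rearrange: t³ + t² - 13t + 11 = 0.
Possible rational roots are divisors of 11. Testing t = 1 gives 0, so (t - 1) is a factor.
Divide: t³ + t² - 13t + 11 = (t - 1)(t² + 2t - 11).
Apply the quadratic formula to t² + 2t - 11 = 0: t = (-2 ± √48)/2, i.e. t ≈ 2.4641 or t ≈ -4.4641.

t = -4.4641 or t = 1 or t = 2.4641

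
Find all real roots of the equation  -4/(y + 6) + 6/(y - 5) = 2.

Multiply both sides by (y + 6)(y - 5):
-4(y - 5) + 6(y + 6) = 2(y + 6)(y - 5).
Expand and collect terms: 2y^2 - 116 = 0.
By the quadratic formula, y = (0 +/- sqrt(928)) / 4, so y ~= 7.6158 or y ~= -7.6158.
Neither value makes a denominator zero (y != -6, y != 5), so both are valid.

y = -7.6158 or y = 7.6158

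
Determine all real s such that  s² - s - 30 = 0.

Factor: (s + 5)(s - 6) = 0.
So s = -5 or s = 6.

s = -5 or s = 6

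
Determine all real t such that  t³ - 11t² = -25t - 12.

Rearrange: t³ - 11t² + 25t + 12 = 0.
Possible rational roots are divisors of 12. Testing t = 4 gives 0, so (t - 4) is a factor.
Divide: t³ - 11t² + 25t + 12 = (t - 4)(t² - 7t - 3).
Apply the quadratic formula to t² - 7t - 3 = 0: t = (7 ± √61)/2, i.e. t ≈ 7.4051 or t ≈ -0.4051.

t = -0.4051 or t = 4 or t = 7.4051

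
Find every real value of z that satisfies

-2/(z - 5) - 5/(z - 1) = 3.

Multiply both sides by (z - 5)(z - 1):
-2(z - 1) - 5(z - 5) = 3(z - 5)(z - 1).
Expand and collect terms: 3z^2 - 11z - 12 = 0.
By the quadratic formula, z = (11 +/- sqrt(265)) / 6, so z ~= 4.5465 or z ~= -0.8798.
Neither value makes a denominator zero (z != 5, z != 1), so both are valid.

z = -0.8798 or z = 4.5465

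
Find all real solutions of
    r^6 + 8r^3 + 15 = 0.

Let u = r^3. The equation becomes u^2 + 8u + 15 = 0.
Factor: (u + 3)(u + 5) = 0, so u = -3 or u = -5.
r^3 = -3 gives r = -(3)^(1/3) ~= -1.4422.
r^3 = -5 gives r = -(5)^(1/3) ~= -1.71.

r = -1.71 or r = -1.4422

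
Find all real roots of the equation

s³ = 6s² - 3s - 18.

Rearrange: s³ - 6s² + 3s + 18 = 0.
Possible rational roots are divisors of 18. Testing s = 3 gives 0, so (s - 3) is a factor.
Divide: s³ - 6s² + 3s + 18 = (s - 3)(s² - 3s - 6).
Apply the quadratic formula to s² - 3s - 6 = 0: s = (3 ± √33)/2, i.e. s ≈ 4.3723 or s ≈ -1.3723.

s = -1.3723 or s = 3 or s = 4.3723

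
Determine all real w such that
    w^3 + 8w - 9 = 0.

w = 1

Possible rational roots are divisors of -9. Testing w = 1 gives 0, so (w - 1) is a factor.
Divide: w^3 + 8w - 9 = (w - 1)(w^2 + w + 9).
The quadratic w^2 + w + 9 has discriminant -35 < 0, so no further real roots.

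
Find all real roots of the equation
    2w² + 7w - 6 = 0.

Discriminant: (7)² − 4·2·(-6) = 97.
Quadratic formula: w = (-7 ± √97) / 4.
So w = -7/4 + √(97)/4 ≈ 0.7122 or w = -√(97)/4 - 7/4 ≈ -4.2122.

w = -4.2122 or w = 0.7122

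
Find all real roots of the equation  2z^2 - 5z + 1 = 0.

z = 0.2192 or z = 2.2808

Discriminant: (-5)^2 - 4*2*1 = 17.
Quadratic formula: z = (5 +/- sqrt(17)) / 4.
So z = sqrt(17)/4 + 5/4 ~= 2.2808 or z = 5/4 - sqrt(17)/4 ~= 0.2192.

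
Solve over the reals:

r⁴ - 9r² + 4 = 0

r = -2.9208 or r = -0.6847 or r = 0.6847 or r = 2.9208

Let u = r². The equation becomes u² - 9u + 4 = 0.
By the quadratic formula, u = √(65)/2 + 9/2 or u = 9/2 - √(65)/2.
r² = √(65)/2 + 9/2 gives r = ±√(√(65)/2 + 9/2) ≈ ±2.9208.
r² = 9/2 - √(65)/2 gives r = ±√(9/2 - √(65)/2) ≈ ±0.6847.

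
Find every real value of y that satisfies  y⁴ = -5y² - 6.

Let u = y². The equation becomes u² + 5u + 6 = 0.
Factor: (u + 3)(u + 2) = 0, so u = -3 or u = -2.
y² = -3 < 0 has no real solution.
y² = -2 < 0 has no real solution.

No real solutions.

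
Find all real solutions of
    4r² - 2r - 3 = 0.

r = -0.6514 or r = 1.1514

Discriminant: (-2)² − 4·4·(-3) = 52.
Quadratic formula: r = (2 ± √52) / 8.
So r = 1/4 + √(13)/4 ≈ 1.1514 or r = 1/4 - √(13)/4 ≈ -0.6514.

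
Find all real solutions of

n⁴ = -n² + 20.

Let u = n². The equation becomes u² + u - 20 = 0.
Factor: (u + 5)(u - 4) = 0, so u = -5 or u = 4.
n² = -5 < 0 has no real solution.
n² = 4 gives n = ±2.

n = -2 or n = 2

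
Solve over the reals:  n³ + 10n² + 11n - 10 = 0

n = -8.5826 or n = -2 or n = 0.5826

Possible rational roots are divisors of -10. Testing n = -2 gives 0, so (n + 2) is a factor.
Divide: n³ + 10n² + 11n - 10 = (n + 2)(n² + 8n - 5).
Apply the quadratic formula to n² + 8n - 5 = 0: n = (-8 ± √84)/2, i.e. n ≈ 0.5826 or n ≈ -8.5826.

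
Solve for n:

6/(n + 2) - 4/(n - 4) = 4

n = 0 or n = 2.5

Multiply both sides by (n + 2)(n - 4):
6(n - 4) - 4(n + 2) = 4(n + 2)(n - 4).
Expand and collect terms: 4n^2 - 10n = 0.
Factor or apply the quadratic formula: n = 2.5 or n = 0.
Neither value makes a denominator zero (n != -2, n != 4), so both are valid.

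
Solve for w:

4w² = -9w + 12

w = -3.1903 or w = 0.9403

Rearrange to standard form: 4w² + 9w - 12 = 0.
Discriminant: (9)² − 4·4·(-12) = 273.
Quadratic formula: w = (-9 ± √273) / 8.
So w = -9/8 + √(273)/8 ≈ 0.9403 or w = -√(273)/8 - 9/8 ≈ -3.1903.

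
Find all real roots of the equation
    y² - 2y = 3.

y = -1 or y = 3

Bring every term to one side: y² - 2y - 3 = 0.
Factor: (y - 3)(y + 1) = 0.
So y = 3 or y = -1.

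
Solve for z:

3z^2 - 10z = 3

z = -0.277 or z = 3.6103

Rearrange to standard form: 3z^2 - 10z - 3 = 0.
Discriminant: (-10)^2 - 4*3*(-3) = 136.
Quadratic formula: z = (10 +/- sqrt(136)) / 6.
So z = 5/3 + sqrt(34)/3 ~= 3.6103 or z = 5/3 - sqrt(34)/3 ~= -0.277.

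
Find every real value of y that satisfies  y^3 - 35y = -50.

Rearrange: y^3 - 35y + 50 = 0.
Possible rational roots are divisors of 50. Testing y = 5 gives 0, so (y - 5) is a factor.
Divide: y^3 - 35y + 50 = (y - 5)(y^2 + 5y - 10).
Apply the quadratic formula to y^2 + 5y - 10 = 0: y = (-5 +/- sqrt(65))/2, i.e. y ~= 1.5311 or y ~= -6.5311.

y = -6.5311 or y = 1.5311 or y = 5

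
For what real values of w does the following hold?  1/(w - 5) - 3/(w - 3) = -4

Multiply both sides by (w - 5)(w - 3):
(w - 3) - 3(w - 5) = -4(w - 5)(w - 3).
Expand and collect terms: -4w^2 + 34w - 72 = 0.
Factor or apply the quadratic formula: w = 4 or w = 4.5.
Neither value makes a denominator zero (w != 5, w != 3), so both are valid.

w = 4 or w = 4.5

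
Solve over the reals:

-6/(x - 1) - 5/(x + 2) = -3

x = -1.1387 or x = 3.8054

Multiply both sides by (x - 1)(x + 2):
-6(x + 2) - 5(x - 1) = -3(x - 1)(x + 2).
Expand and collect terms: -3x² + 8x + 13 = 0.
By the quadratic formula, x = (-8 ± √220) / -6, so x ≈ -1.1387 or x ≈ 3.8054.
Neither value makes a denominator zero (x ≠ 1, x ≠ -2), so both are valid.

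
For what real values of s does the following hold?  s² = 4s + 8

Rearrange to standard form: s² - 4s - 8 = 0.
Discriminant: (-4)² − 4·1·(-8) = 48.
Quadratic formula: s = (4 ± √48) / 2.
So s = 2 + 2·√(3) ≈ 5.4641 or s = 2 - 2·√(3) ≈ -1.4641.

s = -1.4641 or s = 5.4641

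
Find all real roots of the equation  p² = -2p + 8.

p = -4 or p = 2

Bring every term to one side: p² + 2p - 8 = 0.
Factor: (p + 4)(p - 2) = 0.
So p = -4 or p = 2.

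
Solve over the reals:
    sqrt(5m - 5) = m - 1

m = 1 or m = 6

Square both sides: 5m - 5 = (m - 1)^2.
Expand and rearrange: m^2 - 7m + 6 = 0.
Solving gives m = 6 or m = 1.
Check each candidate in the original equation:
  m = 6: sqrt(25) = 5, while m - 1 = 5 — valid.
  m = 1: sqrt(0) = 0, while m - 1 = 0 — valid.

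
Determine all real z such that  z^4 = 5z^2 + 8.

z = -2.505 or z = 2.505

Let u = z^2. The equation becomes u^2 - 5u - 8 = 0.
By the quadratic formula, u = 5/2 + sqrt(57)/2 or u = 5/2 - sqrt(57)/2.
z^2 = 5/2 + sqrt(57)/2 gives z = +/-sqrt(5/2 + sqrt(57)/2) ~= +/-2.505.
z^2 = 5/2 - sqrt(57)/2 < 0 has no real solution.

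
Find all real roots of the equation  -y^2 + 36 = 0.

Factor: -1(y - 6)(y + 6) = 0.
So y = 6 or y = -6.

y = -6 or y = 6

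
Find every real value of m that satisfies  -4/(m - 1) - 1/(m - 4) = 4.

m = -0.0655 or m = 3.8155

Multiply both sides by (m - 1)(m - 4):
-4(m - 4) - (m - 1) = 4(m - 1)(m - 4).
Expand and collect terms: 4m² - 15m - 1 = 0.
By the quadratic formula, m = (15 ± √241) / 8, so m ≈ 3.8155 or m ≈ -0.0655.
Neither value makes a denominator zero (m ≠ 1, m ≠ 4), so both are valid.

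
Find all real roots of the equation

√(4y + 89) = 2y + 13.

y = -2

Square both sides: 4y + 89 = (2y + 13)².
Expand and rearrange: 4y² + 48y + 80 = 0.
Solving gives y = -2 or y = -10.
Check each candidate in the original equation:
  y = -2: √(81) = 9, while 2y + 13 = 9 — valid.
  y = -10: √(49) = 7, while 2y + 13 = -7 — extraneous.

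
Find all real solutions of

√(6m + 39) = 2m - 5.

Square both sides: 6m + 39 = (2m - 5)².
Expand and rearrange: 4m² - 26m - 14 = 0.
Solving gives m = 7 or m = -0.5.
Check each candidate in the original equation:
  m = 7: √(81) = 9, while 2m - 5 = 9 — valid.
  m = -0.5: √(36) = 6, while 2m - 5 = -6 — extraneous.

m = 7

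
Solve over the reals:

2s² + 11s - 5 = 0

s = -5.9221 or s = 0.4221

Discriminant: (11)² − 4·2·(-5) = 161.
Quadratic formula: s = (-11 ± √161) / 4.
So s = -11/4 + √(161)/4 ≈ 0.4221 or s = -√(161)/4 - 11/4 ≈ -5.9221.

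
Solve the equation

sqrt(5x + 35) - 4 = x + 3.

Isolate the radical: sqrt(5x + 35) = x + 7.
Square both sides: 5x + 35 = (x + 7)^2.
Expand and rearrange: x^2 + 9x + 14 = 0.
Solving gives x = -2 or x = -7.
Check each candidate in the original equation:
  x = -2: sqrt(25) = 5, while x + 7 = 5 — valid.
  x = -7: sqrt(0) = 0, while x + 7 = 0 — valid.

x = -7 or x = -2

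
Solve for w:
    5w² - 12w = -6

w = 0.7101 or w = 1.6899

Rearrange to standard form: 5w² - 12w + 6 = 0.
Discriminant: (-12)² − 4·5·6 = 24.
Quadratic formula: w = (12 ± √24) / 10.
So w = √(6)/5 + 6/5 ≈ 1.6899 or w = 6/5 - √(6)/5 ≈ 0.7101.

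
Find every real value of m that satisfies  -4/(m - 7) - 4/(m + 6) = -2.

m = -4.3007 or m = 9.3007

Multiply both sides by (m - 7)(m + 6):
-4(m + 6) - 4(m - 7) = -2(m - 7)(m + 6).
Expand and collect terms: -2m^2 + 10m + 80 = 0.
By the quadratic formula, m = (-10 +/- sqrt(740)) / -4, so m ~= -4.3007 or m ~= 9.3007.
Neither value makes a denominator zero (m != 7, m != -6), so both are valid.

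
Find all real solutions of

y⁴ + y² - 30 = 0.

y = -2.2361 or y = 2.2361

Let u = y². The equation becomes u² + u - 30 = 0.
Factor: (u + 6)(u - 5) = 0, so u = -6 or u = 5.
y² = -6 < 0 has no real solution.
y² = 5 gives y = ±√(5) ≈ ±2.2361.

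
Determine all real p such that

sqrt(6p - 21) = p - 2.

Square both sides: 6p - 21 = (p - 2)^2.
Expand and rearrange: p^2 - 10p + 25 = 0.
This gives the repeated root p = 5.
Check in the original equation:
  p = 5: sqrt(9) = 3, while p - 2 = 3 — valid.

p = 5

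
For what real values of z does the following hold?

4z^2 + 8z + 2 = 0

Discriminant: (8)^2 - 4*4*2 = 32.
Quadratic formula: z = (-8 +/- sqrt(32)) / 8.
So z = -1 + sqrt(2)/2 ~= -0.2929 or z = -1 - sqrt(2)/2 ~= -1.7071.

z = -1.7071 or z = -0.2929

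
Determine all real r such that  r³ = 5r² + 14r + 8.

r = -1.1231 or r = -1 or r = 7.1231

Rearrange: r³ - 5r² - 14r - 8 = 0.
Possible rational roots are divisors of -8. Testing r = -1 gives 0, so (r + 1) is a factor.
Divide: r³ - 5r² - 14r - 8 = (r + 1)(r² - 6r - 8).
Apply the quadratic formula to r² - 6r - 8 = 0: r = (6 ± √68)/2, i.e. r ≈ 7.1231 or r ≈ -1.1231.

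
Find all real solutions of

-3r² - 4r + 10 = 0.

r = -2.6103 or r = 1.277

Discriminant: (-4)² − 4·(-3)·10 = 136.
Quadratic formula: r = (4 ± √136) / (-6).
So r = -√(34)/3 - 2/3 ≈ -2.6103 or r = -2/3 + √(34)/3 ≈ 1.277.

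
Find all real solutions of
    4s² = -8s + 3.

Rearrange to standard form: 4s² + 8s - 3 = 0.
Discriminant: (8)² − 4·4·(-3) = 112.
Quadratic formula: s = (-8 ± √112) / 8.
So s = -1 + √(7)/2 ≈ 0.3229 or s = -√(7)/2 - 1 ≈ -2.3229.

s = -2.3229 or s = 0.3229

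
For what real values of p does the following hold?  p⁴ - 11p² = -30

p = -2.4495 or p = -2.2361 or p = 2.2361 or p = 2.4495

Let u = p². The equation becomes u² - 11u + 30 = 0.
Factor: (u - 5)(u - 6) = 0, so u = 5 or u = 6.
p² = 5 gives p = ±√(5) ≈ ±2.2361.
p² = 6 gives p = ±√(6) ≈ ±2.4495.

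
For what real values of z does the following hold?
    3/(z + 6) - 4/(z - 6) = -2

Multiply both sides by (z + 6)(z - 6):
3(z - 6) - 4(z + 6) = -2(z + 6)(z - 6).
Expand and collect terms: -2z^2 + z + 114 = 0.
By the quadratic formula, z = (-1 +/- sqrt(913)) / -4, so z ~= -7.304 or z ~= 7.804.
Neither value makes a denominator zero (z != -6, z != 6), so both are valid.

z = -7.304 or z = 7.804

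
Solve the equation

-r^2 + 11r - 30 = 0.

Factor: -1(r - 6)(r - 5) = 0.
So r = 6 or r = 5.

r = 5 or r = 6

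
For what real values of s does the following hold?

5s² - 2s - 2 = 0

s = -0.4633 or s = 0.8633

Discriminant: (-2)² − 4·5·(-2) = 44.
Quadratic formula: s = (2 ± √44) / 10.
So s = 1/5 + √(11)/5 ≈ 0.8633 or s = 1/5 - √(11)/5 ≈ -0.4633.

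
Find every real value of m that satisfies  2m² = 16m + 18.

m = -1 or m = 9

Bring every term to one side: 2m² - 16m - 18 = 0.
Factor: 2(m - 9)(m + 1) = 0.
So m = 9 or m = -1.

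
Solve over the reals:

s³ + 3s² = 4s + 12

Rearrange: s³ + 3s² - 4s - 12 = 0.
Possible rational roots are divisors of -12. Testing s = 2 gives 0, so (s - 2) is a factor.
Divide: s³ + 3s² - 4s - 12 = (s - 2)(s² + 5s + 6).
Factor the quadratic: s = -2 or s = -3.

s = -3 or s = -2 or s = 2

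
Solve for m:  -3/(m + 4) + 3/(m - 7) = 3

m = -4.9226 or m = 7.9226

Multiply both sides by (m + 4)(m - 7):
-3(m - 7) + 3(m + 4) = 3(m + 4)(m - 7).
Expand and collect terms: 3m² - 9m - 117 = 0.
By the quadratic formula, m = (9 ± √1485) / 6, so m ≈ 7.9226 or m ≈ -4.9226.
Neither value makes a denominator zero (m ≠ -4, m ≠ 7), so both are valid.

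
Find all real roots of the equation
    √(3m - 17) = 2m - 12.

m = 7

Square both sides: 3m - 17 = (2m - 12)².
Expand and rearrange: 4m² - 51m + 161 = 0.
Solving gives m = 7 or m = 5.75.
Check each candidate in the original equation:
  m = 7: √(4) = 2, while 2m - 12 = 2 — valid.
  m = 5.75: √(0.25) = 0.5, while 2m - 12 = -0.5 — extraneous.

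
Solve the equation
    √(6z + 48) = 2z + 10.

z = -2

Square both sides: 6z + 48 = (2z + 10)².
Expand and rearrange: 4z² + 34z + 52 = 0.
Solving gives z = -2 or z = -6.5.
Check each candidate in the original equation:
  z = -2: √(36) = 6, while 2z + 10 = 6 — valid.
  z = -6.5: √(9) = 3, while 2z + 10 = -3 — extraneous.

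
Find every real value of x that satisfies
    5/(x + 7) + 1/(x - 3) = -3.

x = -8.7155 or x = 2.7155

Multiply both sides by (x + 7)(x - 3):
5(x - 3) + (x + 7) = -3(x + 7)(x - 3).
Expand and collect terms: -3x^2 - 18x + 71 = 0.
By the quadratic formula, x = (18 +/- sqrt(1176)) / -6, so x ~= -8.7155 or x ~= 2.7155.
Neither value makes a denominator zero (x != -7, x != 3), so both are valid.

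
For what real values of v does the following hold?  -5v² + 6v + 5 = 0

Discriminant: (6)² − 4·(-5)·5 = 136.
Quadratic formula: v = (-6 ± √136) / (-10).
So v = 3/5 - √(34)/5 ≈ -0.5662 or v = 3/5 + √(34)/5 ≈ 1.7662.

v = -0.5662 or v = 1.7662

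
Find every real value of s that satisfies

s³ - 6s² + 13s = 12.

s = 3

Rearrange: s³ - 6s² + 13s - 12 = 0.
Possible rational roots are divisors of -12. Testing s = 3 gives 0, so (s - 3) is a factor.
Divide: s³ - 6s² + 13s - 12 = (s - 3)(s² - 3s + 4).
The quadratic s² - 3s + 4 has discriminant -7 < 0, so no further real roots.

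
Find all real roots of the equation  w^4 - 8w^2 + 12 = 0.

Let u = w^2. The equation becomes u^2 - 8u + 12 = 0.
Factor: (u - 2)(u - 6) = 0, so u = 2 or u = 6.
w^2 = 2 gives w = +/-sqrt(2) ~= +/-1.4142.
w^2 = 6 gives w = +/-sqrt(6) ~= +/-2.4495.

w = -2.4495 or w = -1.4142 or w = 1.4142 or w = 2.4495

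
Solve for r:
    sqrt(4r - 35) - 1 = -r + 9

r = 9

Isolate the radical: sqrt(4r - 35) = -r + 10.
Square both sides: 4r - 35 = (-r + 10)^2.
Expand and rearrange: r^2 - 24r + 135 = 0.
Solving gives r = 15 or r = 9.
Check each candidate in the original equation:
  r = 15: sqrt(25) = 5, while -r + 10 = -5 — extraneous.
  r = 9: sqrt(1) = 1, while -r + 10 = 1 — valid.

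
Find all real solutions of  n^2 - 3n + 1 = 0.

n = 0.382 or n = 2.618

Discriminant: (-3)^2 - 4*1*1 = 5.
Quadratic formula: n = (3 +/- sqrt(5)) / 2.
So n = sqrt(5)/2 + 3/2 ~= 2.618 or n = 3/2 - sqrt(5)/2 ~= 0.382.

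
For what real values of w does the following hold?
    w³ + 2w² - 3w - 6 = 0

w = -2 or w = -1.7321 or w = 1.7321

Possible rational roots are divisors of -6. Testing w = -2 gives 0, so (w + 2) is a factor.
Divide: w³ + 2w² - 3w - 6 = (w + 2)(w² - 3).
Apply the quadratic formula to w² - 3 = 0: w = (0 ± √12)/2, i.e. w ≈ 1.7321 or w ≈ -1.7321.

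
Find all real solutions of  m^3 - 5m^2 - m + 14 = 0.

m = -1.5414 or m = 2 or m = 4.5414

Possible rational roots are divisors of 14. Testing m = 2 gives 0, so (m - 2) is a factor.
Divide: m^3 - 5m^2 - m + 14 = (m - 2)(m^2 - 3m - 7).
Apply the quadratic formula to m^2 - 3m - 7 = 0: m = (3 +/- sqrt(37))/2, i.e. m ~= 4.5414 or m ~= -1.5414.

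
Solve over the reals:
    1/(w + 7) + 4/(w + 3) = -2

Multiply both sides by (w + 7)(w + 3):
(w + 3) + 4(w + 7) = -2(w + 7)(w + 3).
Expand and collect terms: -2w^2 - 25w - 73 = 0.
By the quadratic formula, w = (25 +/- sqrt(41)) / -4, so w ~= -7.8508 or w ~= -4.6492.
Neither value makes a denominator zero (w != -7, w != -3), so both are valid.

w = -7.8508 or w = -4.6492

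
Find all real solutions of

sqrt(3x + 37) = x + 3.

x = 4

Square both sides: 3x + 37 = (x + 3)^2.
Expand and rearrange: x^2 + 3x - 28 = 0.
Solving gives x = 4 or x = -7.
Check each candidate in the original equation:
  x = 4: sqrt(49) = 7, while x + 3 = 7 — valid.
  x = -7: sqrt(16) = 4, while x + 3 = -4 — extraneous.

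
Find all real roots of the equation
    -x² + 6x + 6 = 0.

Discriminant: (6)² − 4·(-1)·6 = 60.
Quadratic formula: x = (-6 ± √60) / (-2).
So x = 3 - √(15) ≈ -0.873 or x = 3 + √(15) ≈ 6.873.

x = -0.873 or x = 6.873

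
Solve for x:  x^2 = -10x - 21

Bring every term to one side: x^2 + 10x + 21 = 0.
Factor: (x + 3)(x + 7) = 0.
So x = -3 or x = -7.

x = -7 or x = -3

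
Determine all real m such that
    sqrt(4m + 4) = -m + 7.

m = 3

Square both sides: 4m + 4 = (-m + 7)^2.
Expand and rearrange: m^2 - 18m + 45 = 0.
Solving gives m = 15 or m = 3.
Check each candidate in the original equation:
  m = 15: sqrt(64) = 8, while -m + 7 = -8 — extraneous.
  m = 3: sqrt(16) = 4, while -m + 7 = 4 — valid.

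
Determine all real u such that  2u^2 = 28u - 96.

u = 6 or u = 8

Bring every term to one side: 2u^2 - 28u + 96 = 0.
Factor: 2(u - 6)(u - 8) = 0.
So u = 6 or u = 8.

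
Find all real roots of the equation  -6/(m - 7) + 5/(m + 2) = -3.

m = -3.3978 or m = 8.7311

Multiply both sides by (m - 7)(m + 2):
-6(m + 2) + 5(m - 7) = -3(m - 7)(m + 2).
Expand and collect terms: -3m^2 + 16m + 89 = 0.
By the quadratic formula, m = (-16 +/- sqrt(1324)) / -6, so m ~= -3.3978 or m ~= 8.7311.
Neither value makes a denominator zero (m != 7, m != -2), so both are valid.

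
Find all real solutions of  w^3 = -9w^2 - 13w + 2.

Rearrange: w^3 + 9w^2 + 13w - 2 = 0.
Possible rational roots are divisors of -2. Testing w = -2 gives 0, so (w + 2) is a factor.
Divide: w^3 + 9w^2 + 13w - 2 = (w + 2)(w^2 + 7w - 1).
Apply the quadratic formula to w^2 + 7w - 1 = 0: w = (-7 +/- sqrt(53))/2, i.e. w ~= 0.1401 or w ~= -7.1401.

w = -7.1401 or w = -2 or w = 0.1401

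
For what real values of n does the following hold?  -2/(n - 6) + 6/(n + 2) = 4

n = -0.3723 or n = 5.3723

Multiply both sides by (n - 6)(n + 2):
-2(n + 2) + 6(n - 6) = 4(n - 6)(n + 2).
Expand and collect terms: 4n^2 - 20n - 8 = 0.
By the quadratic formula, n = (20 +/- sqrt(528)) / 8, so n ~= 5.3723 or n ~= -0.3723.
Neither value makes a denominator zero (n != 6, n != -2), so both are valid.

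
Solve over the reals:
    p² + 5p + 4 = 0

Factor: (p + 1)(p + 4) = 0.
So p = -1 or p = -4.

p = -4 or p = -1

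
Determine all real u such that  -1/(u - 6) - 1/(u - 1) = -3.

u = 1.3112 or u = 6.3555

Multiply both sides by (u - 6)(u - 1):
-(u - 1) - (u - 6) = -3(u - 6)(u - 1).
Expand and collect terms: -3u² + 23u - 25 = 0.
By the quadratic formula, u = (-23 ± √229) / -6, so u ≈ 1.3112 or u ≈ 6.3555.
Neither value makes a denominator zero (u ≠ 6, u ≠ 1), so both are valid.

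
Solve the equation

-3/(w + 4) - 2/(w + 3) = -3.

Multiply both sides by (w + 4)(w + 3):
-3(w + 3) - 2(w + 4) = -3(w + 4)(w + 3).
Expand and collect terms: -3w^2 - 16w - 19 = 0.
By the quadratic formula, w = (16 +/- sqrt(28)) / -6, so w ~= -3.5486 or w ~= -1.7847.
Neither value makes a denominator zero (w != -4, w != -3), so both are valid.

w = -3.5486 or w = -1.7847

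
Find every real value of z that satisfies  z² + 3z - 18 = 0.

Factor: (z - 3)(z + 6) = 0.
So z = 3 or z = -6.

z = -6 or z = 3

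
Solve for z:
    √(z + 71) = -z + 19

z = 10

Square both sides: z + 71 = (-z + 19)².
Expand and rearrange: z² - 39z + 290 = 0.
Solving gives z = 29 or z = 10.
Check each candidate in the original equation:
  z = 29: √(100) = 10, while -z + 19 = -10 — extraneous.
  z = 10: √(81) = 9, while -z + 19 = 9 — valid.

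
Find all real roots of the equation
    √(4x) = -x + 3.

x = 1

Square both sides: 4x = (-x + 3)².
Expand and rearrange: x² - 10x + 9 = 0.
Solving gives x = 9 or x = 1.
Check each candidate in the original equation:
  x = 9: √(36) = 6, while -x + 3 = -6 — extraneous.
  x = 1: √(4) = 2, while -x + 3 = 2 — valid.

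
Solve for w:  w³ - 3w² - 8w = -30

Rearrange: w³ - 3w² - 8w + 30 = 0.
Possible rational roots are divisors of 30. Testing w = -3 gives 0, so (w + 3) is a factor.
Divide: w³ - 3w² - 8w + 30 = (w + 3)(w² - 6w + 10).
The quadratic w² - 6w + 10 has discriminant -4 < 0, so no further real roots.

w = -3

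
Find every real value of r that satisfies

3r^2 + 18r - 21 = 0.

r = -7 or r = 1

Factor: 3(r + 7)(r - 1) = 0.
So r = -7 or r = 1.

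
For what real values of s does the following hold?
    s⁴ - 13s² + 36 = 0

Let u = s². The equation becomes u² - 13u + 36 = 0.
Factor: (u - 4)(u - 9) = 0, so u = 4 or u = 9.
s² = 4 gives s = ±2.
s² = 9 gives s = ±3.

s = -3 or s = -2 or s = 2 or s = 3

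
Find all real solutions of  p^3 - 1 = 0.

p = 1

Possible rational roots are divisors of -1. Testing p = 1 gives 0, so (p - 1) is a factor.
Divide: p^3 - 1 = (p - 1)(p^2 + p + 1).
The quadratic p^2 + p + 1 has discriminant -3 < 0, so no further real roots.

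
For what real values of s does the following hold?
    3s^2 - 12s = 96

Bring every term to one side: 3s^2 - 12s - 96 = 0.
Factor: 3(s + 4)(s - 8) = 0.
So s = -4 or s = 8.

s = -4 or s = 8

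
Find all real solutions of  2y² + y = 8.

y = -2.2656 or y = 1.7656

Rearrange to standard form: 2y² + y - 8 = 0.
Discriminant: (1)² − 4·2·(-8) = 65.
Quadratic formula: y = (-1 ± √65) / 4.
So y = -1/4 + √(65)/4 ≈ 1.7656 or y = -√(65)/4 - 1/4 ≈ -2.2656.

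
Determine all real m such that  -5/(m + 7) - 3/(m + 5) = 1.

m = -14.3589 or m = -5.6411

Multiply both sides by (m + 7)(m + 5):
-5(m + 5) - 3(m + 7) = (m + 7)(m + 5).
Expand and collect terms: m^2 + 20m + 81 = 0.
By the quadratic formula, m = (-20 +/- sqrt(76)) / 2, so m ~= -5.6411 or m ~= -14.3589.
Neither value makes a denominator zero (m != -7, m != -5), so both are valid.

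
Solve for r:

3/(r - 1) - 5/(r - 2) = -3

Multiply both sides by (r - 1)(r - 2):
3(r - 2) - 5(r - 1) = -3(r - 1)(r - 2).
Expand and collect terms: -3r^2 + 11r - 5 = 0.
By the quadratic formula, r = (-11 +/- sqrt(61)) / -6, so r ~= 0.5316 or r ~= 3.135.
Neither value makes a denominator zero (r != 1, r != 2), so both are valid.

r = 0.5316 or r = 3.135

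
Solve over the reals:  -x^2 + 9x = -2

x = -0.217 or x = 9.217

Rearrange to standard form: -x^2 + 9x + 2 = 0.
Discriminant: (9)^2 - 4*(-1)*2 = 89.
Quadratic formula: x = (-9 +/- sqrt(89)) / (-2).
So x = 9/2 - sqrt(89)/2 ~= -0.217 or x = 9/2 + sqrt(89)/2 ~= 9.217.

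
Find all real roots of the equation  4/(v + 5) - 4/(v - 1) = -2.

Multiply both sides by (v + 5)(v - 1):
4(v - 1) - 4(v + 5) = -2(v + 5)(v - 1).
Expand and collect terms: -2v^2 - 8v + 34 = 0.
By the quadratic formula, v = (8 +/- sqrt(336)) / -4, so v ~= -6.5826 or v ~= 2.5826.
Neither value makes a denominator zero (v != -5, v != 1), so both are valid.

v = -6.5826 or v = 2.5826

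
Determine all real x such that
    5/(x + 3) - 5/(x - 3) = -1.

x = -6.245 or x = 6.245

Multiply both sides by (x + 3)(x - 3):
5(x - 3) - 5(x + 3) = -(x + 3)(x - 3).
Expand and collect terms: -x^2 + 39 = 0.
By the quadratic formula, x = (0 +/- sqrt(156)) / -2, so x ~= -6.245 or x ~= 6.245.
Neither value makes a denominator zero (x != -3, x != 3), so both are valid.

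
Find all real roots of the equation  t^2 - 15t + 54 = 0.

Factor: (t - 9)(t - 6) = 0.
So t = 9 or t = 6.

t = 6 or t = 9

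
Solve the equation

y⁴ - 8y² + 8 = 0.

Let u = y². The equation becomes u² - 8u + 8 = 0.
By the quadratic formula, u = 2·√(2) + 4 or u = 4 - 2·√(2).
y² = 2·√(2) + 4 gives y = ±√(2·√(2) + 4) ≈ ±2.6131.
y² = 4 - 2·√(2) gives y = ±√(4 - 2·√(2)) ≈ ±1.0824.

y = -2.6131 or y = -1.0824 or y = 1.0824 or y = 2.6131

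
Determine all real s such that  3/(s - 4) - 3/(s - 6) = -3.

Multiply both sides by (s - 4)(s - 6):
3(s - 6) - 3(s - 4) = -3(s - 4)(s - 6).
Expand and collect terms: -3s^2 + 30s - 66 = 0.
By the quadratic formula, s = (-30 +/- sqrt(108)) / -6, so s ~= 3.2679 or s ~= 6.7321.
Neither value makes a denominator zero (s != 4, s != 6), so both are valid.

s = 3.2679 or s = 6.7321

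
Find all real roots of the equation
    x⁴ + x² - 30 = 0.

x = -2.2361 or x = 2.2361

Let u = x². The equation becomes u² + u - 30 = 0.
Factor: (u + 6)(u - 5) = 0, so u = -6 or u = 5.
x² = -6 < 0 has no real solution.
x² = 5 gives x = ±√(5) ≈ ±2.2361.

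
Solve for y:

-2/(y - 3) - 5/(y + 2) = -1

y = 0.6834 or y = 7.3166

Multiply both sides by (y - 3)(y + 2):
-2(y + 2) - 5(y - 3) = -(y - 3)(y + 2).
Expand and collect terms: -y^2 + 8y - 5 = 0.
By the quadratic formula, y = (-8 +/- sqrt(44)) / -2, so y ~= 0.6834 or y ~= 7.3166.
Neither value makes a denominator zero (y != 3, y != -2), so both are valid.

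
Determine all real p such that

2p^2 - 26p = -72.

Bring every term to one side: 2p^2 - 26p + 72 = 0.
Factor: 2(p - 4)(p - 9) = 0.
So p = 4 or p = 9.

p = 4 or p = 9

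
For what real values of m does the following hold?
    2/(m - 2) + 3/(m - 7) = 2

Multiply both sides by (m - 2)(m - 7):
2(m - 7) + 3(m - 2) = 2(m - 2)(m - 7).
Expand and collect terms: 2m^2 - 23m + 48 = 0.
By the quadratic formula, m = (23 +/- sqrt(145)) / 4, so m ~= 8.7604 or m ~= 2.7396.
Neither value makes a denominator zero (m != 2, m != 7), so both are valid.

m = 2.7396 or m = 8.7604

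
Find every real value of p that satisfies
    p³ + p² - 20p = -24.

p = -5.4641 or p = 1.4641 or p = 3

Rearrange: p³ + p² - 20p + 24 = 0.
Possible rational roots are divisors of 24. Testing p = 3 gives 0, so (p - 3) is a factor.
Divide: p³ + p² - 20p + 24 = (p - 3)(p² + 4p - 8).
Apply the quadratic formula to p² + 4p - 8 = 0: p = (-4 ± √48)/2, i.e. p ≈ 1.4641 or p ≈ -5.4641.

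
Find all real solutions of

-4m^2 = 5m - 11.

m = -2.3972 or m = 1.1472

Rearrange to standard form: -4m^2 - 5m + 11 = 0.
Discriminant: (-5)^2 - 4*(-4)*11 = 201.
Quadratic formula: m = (5 +/- sqrt(201)) / (-8).
So m = -sqrt(201)/8 - 5/8 ~= -2.3972 or m = -5/8 + sqrt(201)/8 ~= 1.1472.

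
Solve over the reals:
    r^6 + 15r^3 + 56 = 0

Let u = r^3. The equation becomes u^2 + 15u + 56 = 0.
Factor: (u + 8)(u + 7) = 0, so u = -8 or u = -7.
r^3 = -8 gives r = -2.
r^3 = -7 gives r = -(7)^(1/3) ~= -1.9129.

r = -2 or r = -1.9129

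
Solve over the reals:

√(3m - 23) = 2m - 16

m = 9

Square both sides: 3m - 23 = (2m - 16)².
Expand and rearrange: 4m² - 67m + 279 = 0.
Solving gives m = 9 or m = 7.75.
Check each candidate in the original equation:
  m = 9: √(4) = 2, while 2m - 16 = 2 — valid.
  m = 7.75: √(0.25) = 0.5, while 2m - 16 = -0.5 — extraneous.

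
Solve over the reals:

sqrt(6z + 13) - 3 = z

Isolate the radical: sqrt(6z + 13) = z + 3.
Square both sides: 6z + 13 = (z + 3)^2.
Expand and rearrange: z^2 - 4 = 0.
Solving gives z = 2 or z = -2.
Check each candidate in the original equation:
  z = 2: sqrt(25) = 5, while z + 3 = 5 — valid.
  z = -2: sqrt(1) = 1, while z + 3 = 1 — valid.

z = -2 or z = 2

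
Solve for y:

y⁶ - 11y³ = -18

Let u = y³. The equation becomes u² - 11u + 18 = 0.
Factor: (u - 2)(u - 9) = 0, so u = 2 or u = 9.
y³ = 2 gives y = ∛(2) ≈ 1.2599.
y³ = 9 gives y = ∛(9) ≈ 2.0801.

y = 1.2599 or y = 2.0801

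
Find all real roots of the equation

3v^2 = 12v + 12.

Rearrange to standard form: 3v^2 - 12v - 12 = 0.
Discriminant: (-12)^2 - 4*3*(-12) = 288.
Quadratic formula: v = (12 +/- sqrt(288)) / 6.
So v = 2 + 2*sqrt(2) ~= 4.8284 or v = 2 - 2*sqrt(2) ~= -0.8284.

v = -0.8284 or v = 4.8284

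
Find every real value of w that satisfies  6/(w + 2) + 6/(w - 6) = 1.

Multiply both sides by (w + 2)(w - 6):
6(w - 6) + 6(w + 2) = (w + 2)(w - 6).
Expand and collect terms: w² - 16w + 12 = 0.
By the quadratic formula, w = (16 ± √208) / 2, so w ≈ 15.2111 or w ≈ 0.7889.
Neither value makes a denominator zero (w ≠ -2, w ≠ 6), so both are valid.

w = 0.7889 or w = 15.2111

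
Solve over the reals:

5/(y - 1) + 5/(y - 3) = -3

y = -1.6103 or y = 2.277

Multiply both sides by (y - 1)(y - 3):
5(y - 3) + 5(y - 1) = -3(y - 1)(y - 3).
Expand and collect terms: -3y^2 + 2y + 11 = 0.
By the quadratic formula, y = (-2 +/- sqrt(136)) / -6, so y ~= -1.6103 or y ~= 2.277.
Neither value makes a denominator zero (y != 1, y != 3), so both are valid.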